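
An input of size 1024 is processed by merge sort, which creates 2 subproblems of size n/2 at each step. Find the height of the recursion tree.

For divide and conquer with division factor 2:

Problem sizes at each level:
Level 0: 1024
Level 1: 512
Level 2: 256
Level 3: 128
Level 4: 64
Level 5: 32
Level 6: 16
Level 7: 8
Level 8: 4
Level 9: 2
Level 10: 1

The root is level 0 and the size-1 base case is level 10 (the tree spans levels 0 through 10, i.e. 11 levels counting the root), so the depth is the number of divisions: log_2(1024) = 10

The recursion tree depth is log_2(1024) = 10. At each level, the problem size is divided by 2, so it takes 10 divisions to reduce to a base case of size 1. The algorithm makes 2 recursive calls at each level.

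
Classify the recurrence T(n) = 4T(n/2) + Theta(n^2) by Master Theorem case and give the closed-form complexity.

Master Theorem for T(n) = 4T(n/2) + O(n^2):

a = 4, b = 2, c = 2
log_b(a) = log_2(4) = 2.0000

Case 2: c = 2 = log_2(4) = 2.0000
T(n) = O(n^2 log n) = O(n^2 log n)

For T(n) = 4T(n/2) + O(n^2): log_2(4) = 2.0000. This is Case 2 of the Master Theorem (c = log_b(a), equal work at all levels), giving O(n^2 log n).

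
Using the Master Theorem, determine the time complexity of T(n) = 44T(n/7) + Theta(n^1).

Master Theorem for T(n) = 44T(n/7) + O(n^1):

a = 44, b = 7, c = 1
log_b(a) = log_7(44) = 1.9447

Case 1: c = 1 < log_7(44) = 1.9447
T(n) = O(n^(log_7 44))

For T(n) = 44T(n/7) + O(n^1): log_7(44) = 1.9447. This is Case 1 of the Master Theorem (c < log_b(a), work dominated by leaves), giving O(n^(log_7 44)).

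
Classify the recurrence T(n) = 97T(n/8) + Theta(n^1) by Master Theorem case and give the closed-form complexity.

Master Theorem for T(n) = 97T(n/8) + O(n^1):

a = 97, b = 8, c = 1
log_b(a) = log_8(97) = 2.2000

Case 1: c = 1 < log_8(97) = 2.2000
T(n) = O(n^(log_8 97))

For T(n) = 97T(n/8) + O(n^1): log_8(97) = 2.2000. This is Case 1 of the Master Theorem (c < log_b(a), work dominated by leaves), giving O(n^(log_8 97)).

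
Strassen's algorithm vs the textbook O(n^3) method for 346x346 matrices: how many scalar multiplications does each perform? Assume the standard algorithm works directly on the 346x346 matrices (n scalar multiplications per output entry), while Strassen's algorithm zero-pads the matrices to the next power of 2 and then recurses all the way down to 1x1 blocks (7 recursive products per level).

Matrix multiplication for 346x346 matrices:

Strassen's algorithm requires power-of-2 dimensions. Pad 346x346 to 512x512 (next power of 2).

Standard algorithm: 346^3 = 41421736 multiplications
Strassen's algorithm: 7^(log2(512)) = 7^9 = 40353607 multiplications
Savings: 41421736 - 40353607 = 1068129 multiplications

Standard: 41421736 multiplications (346^3). Strassen: 40353607 multiplications (7^9, after padding to 512x512). Strassen reduces 8 recursive multiplications to 7 at each level.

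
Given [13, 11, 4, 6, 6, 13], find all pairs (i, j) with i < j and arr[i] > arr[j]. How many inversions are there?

Finding inversions in [13, 11, 4, 6, 6, 13]:

(0, 1): arr[0]=13 > arr[1]=11
(0, 2): arr[0]=13 > arr[2]=4
(0, 3): arr[0]=13 > arr[3]=6
(0, 4): arr[0]=13 > arr[4]=6
(1, 2): arr[1]=11 > arr[2]=4
(1, 3): arr[1]=11 > arr[3]=6
(1, 4): arr[1]=11 > arr[4]=6

Total inversions: 7

The array has 7 inversion(s): (0,1), (0,2), (0,3), (0,4), (1,2), (1,3), (1,4). Each pair (i,j) satisfies i < j and arr[i] > arr[j].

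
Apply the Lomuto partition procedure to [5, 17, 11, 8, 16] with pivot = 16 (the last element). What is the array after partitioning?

Lomuto partition with pivot = 16:

Initial array: [5, 17, 11, 8, 16]

arr[0]=5 <= 16: swap with position 0, array becomes [5, 17, 11, 8, 16]
arr[1]=17 > 16: no swap
arr[2]=11 <= 16: swap with position 1, array becomes [5, 11, 17, 8, 16]
arr[3]=8 <= 16: swap with position 2, array becomes [5, 11, 8, 17, 16]

Place pivot at position 3: [5, 11, 8, 16, 17]
Pivot position: 3

After partitioning with pivot 16, the array becomes [5, 11, 8, 16, 17]. The pivot is placed at index 3. All elements to the left of the pivot are <= 16, and all elements to the right are > 16.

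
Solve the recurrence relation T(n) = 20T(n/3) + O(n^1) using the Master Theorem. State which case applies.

Master Theorem for T(n) = 20T(n/3) + O(n^1):

a = 20, b = 3, c = 1
log_b(a) = log_3(20) = 2.7268

Case 1: c = 1 < log_3(20) = 2.7268
T(n) = O(n^(log_3 20))

For T(n) = 20T(n/3) + O(n^1): log_3(20) = 2.7268. This is Case 1 of the Master Theorem (c < log_b(a), work dominated by leaves), giving O(n^(log_3 20)).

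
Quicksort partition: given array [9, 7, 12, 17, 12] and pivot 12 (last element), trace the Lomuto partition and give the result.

Lomuto partition with pivot = 12:

Initial array: [9, 7, 12, 17, 12]

arr[0]=9 <= 12: swap with position 0, array becomes [9, 7, 12, 17, 12]
arr[1]=7 <= 12: swap with position 1, array becomes [9, 7, 12, 17, 12]
arr[2]=12 <= 12: swap with position 2, array becomes [9, 7, 12, 17, 12]
arr[3]=17 > 12: no swap

Place pivot at position 3: [9, 7, 12, 12, 17]
Pivot position: 3

After partitioning with pivot 12, the array becomes [9, 7, 12, 12, 17]. The pivot is placed at index 3. All elements to the left of the pivot are <= 12, and all elements to the right are > 12.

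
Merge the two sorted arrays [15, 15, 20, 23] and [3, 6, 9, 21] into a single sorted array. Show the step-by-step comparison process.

Merging process:

Compare 15 vs 3: take 3 from right. Merged: [3]
Compare 15 vs 6: take 6 from right. Merged: [3, 6]
Compare 15 vs 9: take 9 from right. Merged: [3, 6, 9]
Compare 15 vs 21: take 15 from left. Merged: [3, 6, 9, 15]
Compare 15 vs 21: take 15 from left. Merged: [3, 6, 9, 15, 15]
Compare 20 vs 21: take 20 from left. Merged: [3, 6, 9, 15, 15, 20]
Compare 23 vs 21: take 21 from right. Merged: [3, 6, 9, 15, 15, 20, 21]
Append remaining from left: [23]. Merged: [3, 6, 9, 15, 15, 20, 21, 23]

Final merged array: [3, 6, 9, 15, 15, 20, 21, 23]
Total comparisons: 7

The merged array is [3, 6, 9, 15, 15, 20, 21, 23], requiring 7 comparisons. The merge step runs in O(n) time where n is the total number of elements.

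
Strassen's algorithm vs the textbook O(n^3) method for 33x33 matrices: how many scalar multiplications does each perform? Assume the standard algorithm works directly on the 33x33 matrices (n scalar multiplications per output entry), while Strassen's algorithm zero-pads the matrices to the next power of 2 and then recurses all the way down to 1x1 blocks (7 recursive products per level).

Matrix multiplication for 33x33 matrices:

Strassen's algorithm requires power-of-2 dimensions. Pad 33x33 to 64x64 (next power of 2).

Standard algorithm: 33^3 = 35937 multiplications
Strassen's algorithm: 7^(log2(64)) = 7^6 = 117649 multiplications
Difference: 35937 - 117649 = -81712 (Strassen uses MORE here due to padding overhead — for small or just-over-power-of-2 n, padding can outweigh the per-level savings)

Standard: 35937 multiplications (33^3). Strassen: 117649 multiplications (7^6, after padding to 64x64). Strassen reduces 8 recursive multiplications to 7 at each level.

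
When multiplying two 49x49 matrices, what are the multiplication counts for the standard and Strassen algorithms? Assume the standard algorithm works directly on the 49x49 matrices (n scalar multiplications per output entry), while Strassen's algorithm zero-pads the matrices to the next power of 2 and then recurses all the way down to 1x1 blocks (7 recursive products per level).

Matrix multiplication for 49x49 matrices:

Strassen's algorithm requires power-of-2 dimensions. Pad 49x49 to 64x64 (next power of 2).

Standard algorithm: 49^3 = 117649 multiplications
Strassen's algorithm: 7^(log2(64)) = 7^6 = 117649 multiplications
Savings: 117649 - 117649 = 0 multiplications

Standard: 117649 multiplications (49^3). Strassen: 117649 multiplications (7^6, after padding to 64x64). Strassen reduces 8 recursive multiplications to 7 at each level.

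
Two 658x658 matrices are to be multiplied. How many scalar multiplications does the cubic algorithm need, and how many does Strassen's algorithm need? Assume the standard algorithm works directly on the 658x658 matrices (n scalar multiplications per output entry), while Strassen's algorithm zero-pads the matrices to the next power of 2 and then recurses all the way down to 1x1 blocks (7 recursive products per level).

Matrix multiplication for 658x658 matrices:

Strassen's algorithm requires power-of-2 dimensions. Pad 658x658 to 1024x1024 (next power of 2).

Standard algorithm: 658^3 = 284890312 multiplications
Strassen's algorithm: 7^(log2(1024)) = 7^10 = 282475249 multiplications
Savings: 284890312 - 282475249 = 2415063 multiplications

Standard: 284890312 multiplications (658^3). Strassen: 282475249 multiplications (7^10, after padding to 1024x1024). Strassen reduces 8 recursive multiplications to 7 at each level.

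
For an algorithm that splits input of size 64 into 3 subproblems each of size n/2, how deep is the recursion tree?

For divide and conquer with division factor 2:

Problem sizes at each level:
Level 0: 64
Level 1: 32
Level 2: 16
Level 3: 8
Level 4: 4
Level 5: 2
Level 6: 1

The root is level 0 and the size-1 base case is level 6 (the tree spans levels 0 through 6, i.e. 7 levels counting the root), so the depth is the number of divisions: log_2(64) = 6

The recursion tree depth is log_2(64) = 6. At each level, the problem size is divided by 2, so it takes 6 divisions to reduce to a base case of size 1. The algorithm makes 3 recursive calls at each level.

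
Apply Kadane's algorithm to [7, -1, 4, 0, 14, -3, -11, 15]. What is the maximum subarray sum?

Using Kadane's algorithm on [7, -1, 4, 0, 14, -3, -11, 15]:

Scanning through the array:
Position 1 (value -1): max_ending_here = 6, max_so_far = 7
Position 2 (value 4): max_ending_here = 10, max_so_far = 10
Position 3 (value 0): max_ending_here = 10, max_so_far = 10
Position 4 (value 14): max_ending_here = 24, max_so_far = 24
Position 5 (value -3): max_ending_here = 21, max_so_far = 24
Position 6 (value -11): max_ending_here = 10, max_so_far = 24
Position 7 (value 15): max_ending_here = 25, max_so_far = 25

Maximum subarray: [7, -1, 4, 0, 14, -3, -11, 15]
Maximum sum: 25

The maximum subarray is [7, -1, 4, 0, 14, -3, -11, 15] with sum 25. This subarray runs from index 0 to index 7.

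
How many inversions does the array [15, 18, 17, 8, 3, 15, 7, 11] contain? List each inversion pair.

Finding inversions in [15, 18, 17, 8, 3, 15, 7, 11]:

(0, 3): arr[0]=15 > arr[3]=8
(0, 4): arr[0]=15 > arr[4]=3
(0, 6): arr[0]=15 > arr[6]=7
(0, 7): arr[0]=15 > arr[7]=11
(1, 2): arr[1]=18 > arr[2]=17
(1, 3): arr[1]=18 > arr[3]=8
(1, 4): arr[1]=18 > arr[4]=3
(1, 5): arr[1]=18 > arr[5]=15
(1, 6): arr[1]=18 > arr[6]=7
(1, 7): arr[1]=18 > arr[7]=11
(2, 3): arr[2]=17 > arr[3]=8
(2, 4): arr[2]=17 > arr[4]=3
(2, 5): arr[2]=17 > arr[5]=15
(2, 6): arr[2]=17 > arr[6]=7
(2, 7): arr[2]=17 > arr[7]=11
(3, 4): arr[3]=8 > arr[4]=3
(3, 6): arr[3]=8 > arr[6]=7
(5, 6): arr[5]=15 > arr[6]=7
(5, 7): arr[5]=15 > arr[7]=11

Total inversions: 19

The array has 19 inversion(s): (0,3), (0,4), (0,6), (0,7), (1,2), (1,3), (1,4), (1,5), (1,6), (1,7), (2,3), (2,4), (2,5), (2,6), (2,7), (3,4), (3,6), (5,6), (5,7). Each pair (i,j) satisfies i < j and arr[i] > arr[j].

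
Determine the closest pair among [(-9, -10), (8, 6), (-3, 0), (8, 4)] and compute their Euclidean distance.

Computing all pairwise distances among 4 points:

d((-9, -10), (8, 6)) = 23.3452
d((-9, -10), (-3, 0)) = 11.6619
d((-9, -10), (8, 4)) = 22.0227
d((8, 6), (-3, 0)) = 12.53
d((8, 6), (8, 4)) = 2.0 <-- minimum
d((-3, 0), (8, 4)) = 11.7047

Closest pair: (8, 6) and (8, 4) with distance 2.0

The closest pair is (8, 6) and (8, 4) with Euclidean distance 2.0. For 4 points, brute-force pairwise comparison is shown above. For large n, the divide-and-conquer algorithm (sort by x, recurse on halves, check the dividing strip) achieves O(n log n).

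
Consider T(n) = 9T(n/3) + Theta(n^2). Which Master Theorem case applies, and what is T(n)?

Master Theorem for T(n) = 9T(n/3) + O(n^2):

a = 9, b = 3, c = 2
log_b(a) = log_3(9) = 2.0000

Case 2: c = 2 = log_3(9) = 2.0000
T(n) = O(n^2 log n) = O(n^2 log n)

For T(n) = 9T(n/3) + O(n^2): log_3(9) = 2.0000. This is Case 2 of the Master Theorem (c = log_b(a), equal work at all levels), giving O(n^2 log n).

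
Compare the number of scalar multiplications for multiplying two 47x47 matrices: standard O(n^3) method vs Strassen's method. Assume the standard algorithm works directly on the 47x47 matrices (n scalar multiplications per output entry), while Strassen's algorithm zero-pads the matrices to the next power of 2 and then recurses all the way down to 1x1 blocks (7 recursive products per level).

Matrix multiplication for 47x47 matrices:

Strassen's algorithm requires power-of-2 dimensions. Pad 47x47 to 64x64 (next power of 2).

Standard algorithm: 47^3 = 103823 multiplications
Strassen's algorithm: 7^(log2(64)) = 7^6 = 117649 multiplications
Difference: 103823 - 117649 = -13826 (Strassen uses MORE here due to padding overhead — for small or just-over-power-of-2 n, padding can outweigh the per-level savings)

Standard: 103823 multiplications (47^3). Strassen: 117649 multiplications (7^6, after padding to 64x64). Strassen reduces 8 recursive multiplications to 7 at each level.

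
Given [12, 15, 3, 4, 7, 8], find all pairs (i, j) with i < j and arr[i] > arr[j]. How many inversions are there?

Finding inversions in [12, 15, 3, 4, 7, 8]:

(0, 2): arr[0]=12 > arr[2]=3
(0, 3): arr[0]=12 > arr[3]=4
(0, 4): arr[0]=12 > arr[4]=7
(0, 5): arr[0]=12 > arr[5]=8
(1, 2): arr[1]=15 > arr[2]=3
(1, 3): arr[1]=15 > arr[3]=4
(1, 4): arr[1]=15 > arr[4]=7
(1, 5): arr[1]=15 > arr[5]=8

Total inversions: 8

The array has 8 inversion(s): (0,2), (0,3), (0,4), (0,5), (1,2), (1,3), (1,4), (1,5). Each pair (i,j) satisfies i < j and arr[i] > arr[j].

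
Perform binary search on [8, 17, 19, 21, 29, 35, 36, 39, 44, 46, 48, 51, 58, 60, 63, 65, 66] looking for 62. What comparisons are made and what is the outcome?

Binary search for 62 in [8, 17, 19, 21, 29, 35, 36, 39, 44, 46, 48, 51, 58, 60, 63, 65, 66]:

lo=0, hi=16, mid=8, arr[mid]=44 -> 44 < 62, search right half
lo=9, hi=16, mid=12, arr[mid]=58 -> 58 < 62, search right half
lo=13, hi=16, mid=14, arr[mid]=63 -> 63 > 62, search left half
lo=13, hi=13, mid=13, arr[mid]=60 -> 60 < 62, search right half
lo=14 > hi=13, target 62 not found

Binary search determines that 62 is not in the array after 4 comparisons. The search space was exhausted without finding the target.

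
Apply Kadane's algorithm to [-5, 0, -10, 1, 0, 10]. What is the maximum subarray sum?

Using Kadane's algorithm on [-5, 0, -10, 1, 0, 10]:

Scanning through the array:
Position 1 (value 0): max_ending_here = 0, max_so_far = 0
Position 2 (value -10): max_ending_here = -10, max_so_far = 0
Position 3 (value 1): max_ending_here = 1, max_so_far = 1
Position 4 (value 0): max_ending_here = 1, max_so_far = 1
Position 5 (value 10): max_ending_here = 11, max_so_far = 11

Maximum subarray: [1, 0, 10]
Maximum sum: 11

The maximum subarray is [1, 0, 10] with sum 11. This subarray runs from index 3 to index 5.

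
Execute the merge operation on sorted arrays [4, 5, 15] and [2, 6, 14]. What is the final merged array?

Merging process:

Compare 4 vs 2: take 2 from right. Merged: [2]
Compare 4 vs 6: take 4 from left. Merged: [2, 4]
Compare 5 vs 6: take 5 from left. Merged: [2, 4, 5]
Compare 15 vs 6: take 6 from right. Merged: [2, 4, 5, 6]
Compare 15 vs 14: take 14 from right. Merged: [2, 4, 5, 6, 14]
Append remaining from left: [15]. Merged: [2, 4, 5, 6, 14, 15]

Final merged array: [2, 4, 5, 6, 14, 15]
Total comparisons: 5

The merged array is [2, 4, 5, 6, 14, 15], requiring 5 comparisons. The merge step runs in O(n) time where n is the total number of elements.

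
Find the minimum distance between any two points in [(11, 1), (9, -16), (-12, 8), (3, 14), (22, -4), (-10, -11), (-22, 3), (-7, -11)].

Computing all pairwise distances among 8 points:

d((11, 1), (9, -16)) = 17.1172
d((11, 1), (-12, 8)) = 24.0416
d((11, 1), (3, 14)) = 15.2643
d((11, 1), (22, -4)) = 12.083
d((11, 1), (-10, -11)) = 24.1868
d((11, 1), (-22, 3)) = 33.0606
d((11, 1), (-7, -11)) = 21.6333
d((9, -16), (-12, 8)) = 31.8904
d((9, -16), (3, 14)) = 30.5941
d((9, -16), (22, -4)) = 17.6918
d((9, -16), (-10, -11)) = 19.6469
d((9, -16), (-22, 3)) = 36.3593
d((9, -16), (-7, -11)) = 16.7631
d((-12, 8), (3, 14)) = 16.1555
d((-12, 8), (22, -4)) = 36.0555
d((-12, 8), (-10, -11)) = 19.105
d((-12, 8), (-22, 3)) = 11.1803
d((-12, 8), (-7, -11)) = 19.6469
d((3, 14), (22, -4)) = 26.1725
d((3, 14), (-10, -11)) = 28.178
d((3, 14), (-22, 3)) = 27.313
d((3, 14), (-7, -11)) = 26.9258
d((22, -4), (-10, -11)) = 32.7567
d((22, -4), (-22, 3)) = 44.5533
d((22, -4), (-7, -11)) = 29.8329
d((-10, -11), (-22, 3)) = 18.4391
d((-10, -11), (-7, -11)) = 3.0 <-- minimum
d((-22, 3), (-7, -11)) = 20.5183

Closest pair: (-10, -11) and (-7, -11) with distance 3.0

The closest pair is (-10, -11) and (-7, -11) with Euclidean distance 3.0. For 8 points, brute-force pairwise comparison is shown above. For large n, the divide-and-conquer algorithm (sort by x, recurse on halves, check the dividing strip) achieves O(n log n).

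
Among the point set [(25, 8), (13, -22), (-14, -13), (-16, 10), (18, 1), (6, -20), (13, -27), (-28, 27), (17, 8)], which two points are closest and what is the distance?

Computing all pairwise distances among 9 points:

d((25, 8), (13, -22)) = 32.311
d((25, 8), (-14, -13)) = 44.2945
d((25, 8), (-16, 10)) = 41.0488
d((25, 8), (18, 1)) = 9.8995
d((25, 8), (6, -20)) = 33.8378
d((25, 8), (13, -27)) = 37.0
d((25, 8), (-28, 27)) = 56.3028
d((25, 8), (17, 8)) = 8.0
d((13, -22), (-14, -13)) = 28.4605
d((13, -22), (-16, 10)) = 43.1856
d((13, -22), (18, 1)) = 23.5372
d((13, -22), (6, -20)) = 7.2801
d((13, -22), (13, -27)) = 5.0 <-- minimum
d((13, -22), (-28, 27)) = 63.8905
d((13, -22), (17, 8)) = 30.2655
d((-14, -13), (-16, 10)) = 23.0868
d((-14, -13), (18, 1)) = 34.9285
d((-14, -13), (6, -20)) = 21.1896
d((-14, -13), (13, -27)) = 30.4138
d((-14, -13), (-28, 27)) = 42.3792
d((-14, -13), (17, 8)) = 37.4433
d((-16, 10), (18, 1)) = 35.171
d((-16, 10), (6, -20)) = 37.2022
d((-16, 10), (13, -27)) = 47.0106
d((-16, 10), (-28, 27)) = 20.8087
d((-16, 10), (17, 8)) = 33.0606
d((18, 1), (6, -20)) = 24.1868
d((18, 1), (13, -27)) = 28.4429
d((18, 1), (-28, 27)) = 52.8394
d((18, 1), (17, 8)) = 7.0711
d((6, -20), (13, -27)) = 9.8995
d((6, -20), (-28, 27)) = 58.0086
d((6, -20), (17, 8)) = 30.0832
d((13, -27), (-28, 27)) = 67.8012
d((13, -27), (17, 8)) = 35.2278
d((-28, 27), (17, 8)) = 48.8467

Closest pair: (13, -22) and (13, -27) with distance 5.0

The closest pair is (13, -22) and (13, -27) with Euclidean distance 5.0. For 9 points, brute-force pairwise comparison is shown above. For large n, the divide-and-conquer algorithm (sort by x, recurse on halves, check the dividing strip) achieves O(n log n).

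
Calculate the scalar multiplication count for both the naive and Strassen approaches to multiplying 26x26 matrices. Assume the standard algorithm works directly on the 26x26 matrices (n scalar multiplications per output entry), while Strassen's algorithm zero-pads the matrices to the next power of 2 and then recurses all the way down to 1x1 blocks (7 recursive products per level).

Matrix multiplication for 26x26 matrices:

Strassen's algorithm requires power-of-2 dimensions. Pad 26x26 to 32x32 (next power of 2).

Standard algorithm: 26^3 = 17576 multiplications
Strassen's algorithm: 7^(log2(32)) = 7^5 = 16807 multiplications
Savings: 17576 - 16807 = 769 multiplications

Standard: 17576 multiplications (26^3). Strassen: 16807 multiplications (7^5, after padding to 32x32). Strassen reduces 8 recursive multiplications to 7 at each level.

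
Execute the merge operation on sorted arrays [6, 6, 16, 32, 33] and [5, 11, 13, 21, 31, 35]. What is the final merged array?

Merging process:

Compare 6 vs 5: take 5 from right. Merged: [5]
Compare 6 vs 11: take 6 from left. Merged: [5, 6]
Compare 6 vs 11: take 6 from left. Merged: [5, 6, 6]
Compare 16 vs 11: take 11 from right. Merged: [5, 6, 6, 11]
Compare 16 vs 13: take 13 from right. Merged: [5, 6, 6, 11, 13]
Compare 16 vs 21: take 16 from left. Merged: [5, 6, 6, 11, 13, 16]
Compare 32 vs 21: take 21 from right. Merged: [5, 6, 6, 11, 13, 16, 21]
Compare 32 vs 31: take 31 from right. Merged: [5, 6, 6, 11, 13, 16, 21, 31]
Compare 32 vs 35: take 32 from left. Merged: [5, 6, 6, 11, 13, 16, 21, 31, 32]
Compare 33 vs 35: take 33 from left. Merged: [5, 6, 6, 11, 13, 16, 21, 31, 32, 33]
Append remaining from right: [35]. Merged: [5, 6, 6, 11, 13, 16, 21, 31, 32, 33, 35]

Final merged array: [5, 6, 6, 11, 13, 16, 21, 31, 32, 33, 35]
Total comparisons: 10

The merged array is [5, 6, 6, 11, 13, 16, 21, 31, 32, 33, 35], requiring 10 comparisons. The merge step runs in O(n) time where n is the total number of elements.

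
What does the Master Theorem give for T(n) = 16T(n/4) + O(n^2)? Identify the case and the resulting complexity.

Master Theorem for T(n) = 16T(n/4) + O(n^2):

a = 16, b = 4, c = 2
log_b(a) = log_4(16) = 2.0000

Case 2: c = 2 = log_4(16) = 2.0000
T(n) = O(n^2 log n) = O(n^2 log n)

For T(n) = 16T(n/4) + O(n^2): log_4(16) = 2.0000. This is Case 2 of the Master Theorem (c = log_b(a), equal work at all levels), giving O(n^2 log n).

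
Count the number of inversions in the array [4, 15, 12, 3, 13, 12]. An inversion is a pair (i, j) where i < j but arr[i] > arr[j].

Finding inversions in [4, 15, 12, 3, 13, 12]:

(0, 3): arr[0]=4 > arr[3]=3
(1, 2): arr[1]=15 > arr[2]=12
(1, 3): arr[1]=15 > arr[3]=3
(1, 4): arr[1]=15 > arr[4]=13
(1, 5): arr[1]=15 > arr[5]=12
(2, 3): arr[2]=12 > arr[3]=3
(4, 5): arr[4]=13 > arr[5]=12

Total inversions: 7

The array has 7 inversion(s): (0,3), (1,2), (1,3), (1,4), (1,5), (2,3), (4,5). Each pair (i,j) satisfies i < j and arr[i] > arr[j].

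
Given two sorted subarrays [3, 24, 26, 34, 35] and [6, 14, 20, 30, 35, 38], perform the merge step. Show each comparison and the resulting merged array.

Merging process:

Compare 3 vs 6: take 3 from left. Merged: [3]
Compare 24 vs 6: take 6 from right. Merged: [3, 6]
Compare 24 vs 14: take 14 from right. Merged: [3, 6, 14]
Compare 24 vs 20: take 20 from right. Merged: [3, 6, 14, 20]
Compare 24 vs 30: take 24 from left. Merged: [3, 6, 14, 20, 24]
Compare 26 vs 30: take 26 from left. Merged: [3, 6, 14, 20, 24, 26]
Compare 34 vs 30: take 30 from right. Merged: [3, 6, 14, 20, 24, 26, 30]
Compare 34 vs 35: take 34 from left. Merged: [3, 6, 14, 20, 24, 26, 30, 34]
Compare 35 vs 35: take 35 from left. Merged: [3, 6, 14, 20, 24, 26, 30, 34, 35]
Append remaining from right: [35, 38]. Merged: [3, 6, 14, 20, 24, 26, 30, 34, 35, 35, 38]

Final merged array: [3, 6, 14, 20, 24, 26, 30, 34, 35, 35, 38]
Total comparisons: 9

The merged array is [3, 6, 14, 20, 24, 26, 30, 34, 35, 35, 38], requiring 9 comparisons. The merge step runs in O(n) time where n is the total number of elements.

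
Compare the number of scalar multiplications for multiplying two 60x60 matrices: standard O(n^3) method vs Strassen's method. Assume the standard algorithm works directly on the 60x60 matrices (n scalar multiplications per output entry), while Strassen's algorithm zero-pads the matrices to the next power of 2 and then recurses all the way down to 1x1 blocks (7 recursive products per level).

Matrix multiplication for 60x60 matrices:

Strassen's algorithm requires power-of-2 dimensions. Pad 60x60 to 64x64 (next power of 2).

Standard algorithm: 60^3 = 216000 multiplications
Strassen's algorithm: 7^(log2(64)) = 7^6 = 117649 multiplications
Savings: 216000 - 117649 = 98351 multiplications

Standard: 216000 multiplications (60^3). Strassen: 117649 multiplications (7^6, after padding to 64x64). Strassen reduces 8 recursive multiplications to 7 at each level.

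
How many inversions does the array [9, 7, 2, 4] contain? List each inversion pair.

Finding inversions in [9, 7, 2, 4]:

(0, 1): arr[0]=9 > arr[1]=7
(0, 2): arr[0]=9 > arr[2]=2
(0, 3): arr[0]=9 > arr[3]=4
(1, 2): arr[1]=7 > arr[2]=2
(1, 3): arr[1]=7 > arr[3]=4

Total inversions: 5

The array has 5 inversion(s): (0,1), (0,2), (0,3), (1,2), (1,3). Each pair (i,j) satisfies i < j and arr[i] > arr[j].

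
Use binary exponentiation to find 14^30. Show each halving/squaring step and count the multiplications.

Computing 14^30 by squaring (build up from 14^1; each line after the first costs one multiplication):

14^1 = 14
14^2 = (14^1)^2 = 14^2 = 196
14^3 = 14 * 14^2 = 14 * 196 = 2744
14^6 = (14^3)^2 = 2744^2 = 7529536
14^7 = 14 * 14^6 = 14 * 7529536 = 105413504
14^14 = (14^7)^2 = 105413504^2 = 11112006825558016
14^15 = 14 * 14^14 = 14 * 11112006825558016 = 155568095557812224
14^30 = (14^15)^2 = 155568095557812224^2 = 24201432355484595421941037243826176

Result: 24201432355484595421941037243826176
Multiplications needed: 7 (7 lines after 14^1)

14^30 = 24201432355484595421941037243826176. Using exponentiation by squaring, this requires 7 multiplications. The key idea: if the exponent is even, square the half-power; if odd, multiply by the base once.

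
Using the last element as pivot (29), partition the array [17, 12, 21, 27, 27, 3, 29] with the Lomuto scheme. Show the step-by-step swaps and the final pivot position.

Lomuto partition with pivot = 29:

Initial array: [17, 12, 21, 27, 27, 3, 29]

arr[0]=17 <= 29: swap with position 0, array becomes [17, 12, 21, 27, 27, 3, 29]
arr[1]=12 <= 29: swap with position 1, array becomes [17, 12, 21, 27, 27, 3, 29]
arr[2]=21 <= 29: swap with position 2, array becomes [17, 12, 21, 27, 27, 3, 29]
arr[3]=27 <= 29: swap with position 3, array becomes [17, 12, 21, 27, 27, 3, 29]
arr[4]=27 <= 29: swap with position 4, array becomes [17, 12, 21, 27, 27, 3, 29]
arr[5]=3 <= 29: swap with position 5, array becomes [17, 12, 21, 27, 27, 3, 29]

Place pivot at position 6: [17, 12, 21, 27, 27, 3, 29]
Pivot position: 6

After partitioning with pivot 29, the array becomes [17, 12, 21, 27, 27, 3, 29]. The pivot is placed at index 6. All elements to the left of the pivot are <= 29, and all elements to the right are > 29.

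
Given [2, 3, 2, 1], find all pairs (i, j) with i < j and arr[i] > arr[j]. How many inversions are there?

Finding inversions in [2, 3, 2, 1]:

(0, 3): arr[0]=2 > arr[3]=1
(1, 2): arr[1]=3 > arr[2]=2
(1, 3): arr[1]=3 > arr[3]=1
(2, 3): arr[2]=2 > arr[3]=1

Total inversions: 4

The array has 4 inversion(s): (0,3), (1,2), (1,3), (2,3). Each pair (i,j) satisfies i < j and arr[i] > arr[j].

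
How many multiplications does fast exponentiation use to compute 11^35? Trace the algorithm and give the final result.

Computing 11^35 by squaring (build up from 11^1; each line after the first costs one multiplication):

11^1 = 11
11^2 = (11^1)^2 = 11^2 = 121
11^4 = (11^2)^2 = 121^2 = 14641
11^8 = (11^4)^2 = 14641^2 = 214358881
11^16 = (11^8)^2 = 214358881^2 = 45949729863572161
11^17 = 11 * 11^16 = 11 * 45949729863572161 = 505447028499293771
11^34 = (11^17)^2 = 505447028499293771^2 = 255476698618765889551019445759400441
11^35 = 11 * 11^34 = 11 * 255476698618765889551019445759400441 = 2810243684806424785061213903353404851

Result: 2810243684806424785061213903353404851
Multiplications needed: 7 (7 lines after 11^1)

11^35 = 2810243684806424785061213903353404851. Using exponentiation by squaring, this requires 7 multiplications. The key idea: if the exponent is even, square the half-power; if odd, multiply by the base once.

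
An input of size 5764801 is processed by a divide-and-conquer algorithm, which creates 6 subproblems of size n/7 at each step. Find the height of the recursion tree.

For divide and conquer with division factor 7:

Problem sizes at each level:
Level 0: 5764801
Level 1: 823543
Level 2: 117649
Level 3: 16807
Level 4: 2401
Level 5: 343
Level 6: 49
Level 7: 7
Level 8: 1

The root is level 0 and the size-1 base case is level 8 (the tree spans levels 0 through 8, i.e. 9 levels counting the root), so the depth is the number of divisions: log_7(5764801) = 8

The recursion tree depth is log_7(5764801) = 8. At each level, the problem size is divided by 7, so it takes 8 divisions to reduce to a base case of size 1. The algorithm makes 6 recursive calls at each level.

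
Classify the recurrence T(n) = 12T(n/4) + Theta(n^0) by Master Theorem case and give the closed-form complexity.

Master Theorem for T(n) = 12T(n/4) + O(n^0):

a = 12, b = 4, c = 0
log_b(a) = log_4(12) = 1.7925

Case 1: c = 0 < log_4(12) = 1.7925
T(n) = O(n^(log_4 12))

For T(n) = 12T(n/4) + O(n^0): log_4(12) = 1.7925. This is Case 1 of the Master Theorem (c < log_b(a), work dominated by leaves), giving O(n^(log_4 12)).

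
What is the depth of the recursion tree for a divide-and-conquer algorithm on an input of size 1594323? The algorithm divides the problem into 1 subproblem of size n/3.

For divide and conquer with division factor 3:

Problem sizes at each level:
Level 0: 1594323
Level 1: 531441
Level 2: 177147
Level 3: 59049
Level 4: 19683
Level 5: 6561
Level 6: 2187
Level 7: 729
Level 8: 243
Level 9: 81
Level 10: 27
Level 11: 9
Level 12: 3
Level 13: 1

The root is level 0 and the size-1 base case is level 13 (the tree spans levels 0 through 13, i.e. 14 levels counting the root), so the depth is the number of divisions: log_3(1594323) = 13

The recursion tree depth is log_3(1594323) = 13. At each level, the problem size is divided by 3, so it takes 13 divisions to reduce to a base case of size 1. The algorithm makes 1 recursive call at each level.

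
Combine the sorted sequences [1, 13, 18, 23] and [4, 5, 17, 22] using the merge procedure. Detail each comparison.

Merging process:

Compare 1 vs 4: take 1 from left. Merged: [1]
Compare 13 vs 4: take 4 from right. Merged: [1, 4]
Compare 13 vs 5: take 5 from right. Merged: [1, 4, 5]
Compare 13 vs 17: take 13 from left. Merged: [1, 4, 5, 13]
Compare 18 vs 17: take 17 from right. Merged: [1, 4, 5, 13, 17]
Compare 18 vs 22: take 18 from left. Merged: [1, 4, 5, 13, 17, 18]
Compare 23 vs 22: take 22 from right. Merged: [1, 4, 5, 13, 17, 18, 22]
Append remaining from left: [23]. Merged: [1, 4, 5, 13, 17, 18, 22, 23]

Final merged array: [1, 4, 5, 13, 17, 18, 22, 23]
Total comparisons: 7

The merged array is [1, 4, 5, 13, 17, 18, 22, 23], requiring 7 comparisons. The merge step runs in O(n) time where n is the total number of elements.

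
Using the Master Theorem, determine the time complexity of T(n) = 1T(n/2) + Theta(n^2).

Master Theorem for T(n) = 1T(n/2) + O(n^2):

a = 1, b = 2, c = 2
log_b(a) = log_2(1) = 0.0000

Case 3: c = 2 > log_2(1) = 0.0000
T(n) = O(n^2) = O(n^2)

For T(n) = 1T(n/2) + O(n^2): log_2(1) = 0.0000. This is Case 3 of the Master Theorem (c > log_b(a), work dominated by root), giving O(n^2).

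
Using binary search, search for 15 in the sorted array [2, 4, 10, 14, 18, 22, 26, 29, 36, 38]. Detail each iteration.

Binary search for 15 in [2, 4, 10, 14, 18, 22, 26, 29, 36, 38]:

lo=0, hi=9, mid=4, arr[mid]=18 -> 18 > 15, search left half
lo=0, hi=3, mid=1, arr[mid]=4 -> 4 < 15, search right half
lo=2, hi=3, mid=2, arr[mid]=10 -> 10 < 15, search right half
lo=3, hi=3, mid=3, arr[mid]=14 -> 14 < 15, search right half
lo=4 > hi=3, target 15 not found

Binary search determines that 15 is not in the array after 4 comparisons. The search space was exhausted without finding the target.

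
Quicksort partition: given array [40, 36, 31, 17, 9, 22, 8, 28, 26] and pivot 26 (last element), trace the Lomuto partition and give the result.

Lomuto partition with pivot = 26:

Initial array: [40, 36, 31, 17, 9, 22, 8, 28, 26]

arr[0]=40 > 26: no swap
arr[1]=36 > 26: no swap
arr[2]=31 > 26: no swap
arr[3]=17 <= 26: swap with position 0, array becomes [17, 36, 31, 40, 9, 22, 8, 28, 26]
arr[4]=9 <= 26: swap with position 1, array becomes [17, 9, 31, 40, 36, 22, 8, 28, 26]
arr[5]=22 <= 26: swap with position 2, array becomes [17, 9, 22, 40, 36, 31, 8, 28, 26]
arr[6]=8 <= 26: swap with position 3, array becomes [17, 9, 22, 8, 36, 31, 40, 28, 26]
arr[7]=28 > 26: no swap

Place pivot at position 4: [17, 9, 22, 8, 26, 31, 40, 28, 36]
Pivot position: 4

After partitioning with pivot 26, the array becomes [17, 9, 22, 8, 26, 31, 40, 28, 36]. The pivot is placed at index 4. All elements to the left of the pivot are <= 26, and all elements to the right are > 26.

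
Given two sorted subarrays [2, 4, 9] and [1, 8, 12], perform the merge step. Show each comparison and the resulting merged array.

Merging process:

Compare 2 vs 1: take 1 from right. Merged: [1]
Compare 2 vs 8: take 2 from left. Merged: [1, 2]
Compare 4 vs 8: take 4 from left. Merged: [1, 2, 4]
Compare 9 vs 8: take 8 from right. Merged: [1, 2, 4, 8]
Compare 9 vs 12: take 9 from left. Merged: [1, 2, 4, 8, 9]
Append remaining from right: [12]. Merged: [1, 2, 4, 8, 9, 12]

Final merged array: [1, 2, 4, 8, 9, 12]
Total comparisons: 5

The merged array is [1, 2, 4, 8, 9, 12], requiring 5 comparisons. The merge step runs in O(n) time where n is the total number of elements.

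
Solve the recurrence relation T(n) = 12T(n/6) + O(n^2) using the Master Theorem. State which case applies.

Master Theorem for T(n) = 12T(n/6) + O(n^2):

a = 12, b = 6, c = 2
log_b(a) = log_6(12) = 1.3869

Case 3: c = 2 > log_6(12) = 1.3869
T(n) = O(n^2) = O(n^2)

For T(n) = 12T(n/6) + O(n^2): log_6(12) = 1.3869. This is Case 3 of the Master Theorem (c > log_b(a), work dominated by root), giving O(n^2).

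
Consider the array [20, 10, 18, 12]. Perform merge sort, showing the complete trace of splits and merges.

Merge sort trace:

Split: [20, 10, 18, 12] -> [20, 10] and [18, 12]
  Split: [20, 10] -> [20] and [10]
  Merge: [20] + [10] -> [10, 20]
  Split: [18, 12] -> [18] and [12]
  Merge: [18] + [12] -> [12, 18]
Merge: [10, 20] + [12, 18] -> [10, 12, 18, 20]

Final sorted array: [10, 12, 18, 20]

The merge sort proceeds by recursively splitting the array and merging sorted halves.
After all merges, the sorted array is [10, 12, 18, 20].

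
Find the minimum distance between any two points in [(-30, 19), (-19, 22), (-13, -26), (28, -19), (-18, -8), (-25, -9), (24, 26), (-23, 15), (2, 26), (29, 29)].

Computing all pairwise distances among 10 points:

d((-30, 19), (-19, 22)) = 11.4018
d((-30, 19), (-13, -26)) = 48.1041
d((-30, 19), (28, -19)) = 69.3397
d((-30, 19), (-18, -8)) = 29.5466
d((-30, 19), (-25, -9)) = 28.4429
d((-30, 19), (24, 26)) = 54.4518
d((-30, 19), (-23, 15)) = 8.0623
d((-30, 19), (2, 26)) = 32.7567
d((-30, 19), (29, 29)) = 59.8415
d((-19, 22), (-13, -26)) = 48.3735
d((-19, 22), (28, -19)) = 62.3699
d((-19, 22), (-18, -8)) = 30.0167
d((-19, 22), (-25, -9)) = 31.5753
d((-19, 22), (24, 26)) = 43.1856
d((-19, 22), (-23, 15)) = 8.0623
d((-19, 22), (2, 26)) = 21.3776
d((-19, 22), (29, 29)) = 48.5077
d((-13, -26), (28, -19)) = 41.5933
d((-13, -26), (-18, -8)) = 18.6815
d((-13, -26), (-25, -9)) = 20.8087
d((-13, -26), (24, 26)) = 63.8201
d((-13, -26), (-23, 15)) = 42.2019
d((-13, -26), (2, 26)) = 54.1202
d((-13, -26), (29, 29)) = 69.2026
d((28, -19), (-18, -8)) = 47.2969
d((28, -19), (-25, -9)) = 53.9351
d((28, -19), (24, 26)) = 45.1774
d((28, -19), (-23, 15)) = 61.2944
d((28, -19), (2, 26)) = 51.9711
d((28, -19), (29, 29)) = 48.0104
d((-18, -8), (-25, -9)) = 7.0711
d((-18, -8), (24, 26)) = 54.037
d((-18, -8), (-23, 15)) = 23.5372
d((-18, -8), (2, 26)) = 39.4462
d((-18, -8), (29, 29)) = 59.8164
d((-25, -9), (24, 26)) = 60.2163
d((-25, -9), (-23, 15)) = 24.0832
d((-25, -9), (2, 26)) = 44.2041
d((-25, -9), (29, 29)) = 66.0303
d((24, 26), (-23, 15)) = 48.2701
d((24, 26), (2, 26)) = 22.0
d((24, 26), (29, 29)) = 5.831 <-- minimum
d((-23, 15), (2, 26)) = 27.313
d((-23, 15), (29, 29)) = 53.8516
d((2, 26), (29, 29)) = 27.1662

Closest pair: (24, 26) and (29, 29) with distance 5.831

The closest pair is (24, 26) and (29, 29) with Euclidean distance 5.831. For 10 points, brute-force pairwise comparison is shown above. For large n, the divide-and-conquer algorithm (sort by x, recurse on halves, check the dividing strip) achieves O(n log n).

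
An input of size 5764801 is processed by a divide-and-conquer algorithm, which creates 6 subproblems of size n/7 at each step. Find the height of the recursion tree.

For divide and conquer with division factor 7:

Problem sizes at each level:
Level 0: 5764801
Level 1: 823543
Level 2: 117649
Level 3: 16807
Level 4: 2401
Level 5: 343
Level 6: 49
Level 7: 7
Level 8: 1

The root is level 0 and the size-1 base case is level 8 (the tree spans levels 0 through 8, i.e. 9 levels counting the root), so the depth is the number of divisions: log_7(5764801) = 8

The recursion tree depth is log_7(5764801) = 8. At each level, the problem size is divided by 7, so it takes 8 divisions to reduce to a base case of size 1. The algorithm makes 6 recursive calls at each level.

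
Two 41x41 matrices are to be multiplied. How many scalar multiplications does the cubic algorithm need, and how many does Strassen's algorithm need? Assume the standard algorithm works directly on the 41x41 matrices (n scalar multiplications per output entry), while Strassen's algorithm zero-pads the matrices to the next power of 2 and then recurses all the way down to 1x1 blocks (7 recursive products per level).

Matrix multiplication for 41x41 matrices:

Strassen's algorithm requires power-of-2 dimensions. Pad 41x41 to 64x64 (next power of 2).

Standard algorithm: 41^3 = 68921 multiplications
Strassen's algorithm: 7^(log2(64)) = 7^6 = 117649 multiplications
Difference: 68921 - 117649 = -48728 (Strassen uses MORE here due to padding overhead — for small or just-over-power-of-2 n, padding can outweigh the per-level savings)

Standard: 68921 multiplications (41^3). Strassen: 117649 multiplications (7^6, after padding to 64x64). Strassen reduces 8 recursive multiplications to 7 at each level.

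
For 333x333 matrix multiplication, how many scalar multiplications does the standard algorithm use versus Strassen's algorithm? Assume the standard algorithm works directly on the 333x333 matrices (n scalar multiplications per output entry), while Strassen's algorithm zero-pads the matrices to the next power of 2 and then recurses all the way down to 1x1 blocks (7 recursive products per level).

Matrix multiplication for 333x333 matrices:

Strassen's algorithm requires power-of-2 dimensions. Pad 333x333 to 512x512 (next power of 2).

Standard algorithm: 333^3 = 36926037 multiplications
Strassen's algorithm: 7^(log2(512)) = 7^9 = 40353607 multiplications
Difference: 36926037 - 40353607 = -3427570 (Strassen uses MORE here due to padding overhead — for small or just-over-power-of-2 n, padding can outweigh the per-level savings)

Standard: 36926037 multiplications (333^3). Strassen: 40353607 multiplications (7^9, after padding to 512x512). Strassen reduces 8 recursive multiplications to 7 at each level.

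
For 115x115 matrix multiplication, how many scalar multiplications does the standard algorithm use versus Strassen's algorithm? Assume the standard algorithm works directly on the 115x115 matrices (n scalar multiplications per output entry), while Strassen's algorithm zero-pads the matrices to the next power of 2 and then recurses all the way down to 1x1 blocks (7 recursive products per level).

Matrix multiplication for 115x115 matrices:

Strassen's algorithm requires power-of-2 dimensions. Pad 115x115 to 128x128 (next power of 2).

Standard algorithm: 115^3 = 1520875 multiplications
Strassen's algorithm: 7^(log2(128)) = 7^7 = 823543 multiplications
Savings: 1520875 - 823543 = 697332 multiplications

Standard: 1520875 multiplications (115^3). Strassen: 823543 multiplications (7^7, after padding to 128x128). Strassen reduces 8 recursive multiplications to 7 at each level.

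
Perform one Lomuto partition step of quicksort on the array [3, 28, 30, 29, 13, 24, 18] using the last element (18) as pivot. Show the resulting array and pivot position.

Lomuto partition with pivot = 18:

Initial array: [3, 28, 30, 29, 13, 24, 18]

arr[0]=3 <= 18: swap with position 0, array becomes [3, 28, 30, 29, 13, 24, 18]
arr[1]=28 > 18: no swap
arr[2]=30 > 18: no swap
arr[3]=29 > 18: no swap
arr[4]=13 <= 18: swap with position 1, array becomes [3, 13, 30, 29, 28, 24, 18]
arr[5]=24 > 18: no swap

Place pivot at position 2: [3, 13, 18, 29, 28, 24, 30]
Pivot position: 2

After partitioning with pivot 18, the array becomes [3, 13, 18, 29, 28, 24, 30]. The pivot is placed at index 2. All elements to the left of the pivot are <= 18, and all elements to the right are > 18.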